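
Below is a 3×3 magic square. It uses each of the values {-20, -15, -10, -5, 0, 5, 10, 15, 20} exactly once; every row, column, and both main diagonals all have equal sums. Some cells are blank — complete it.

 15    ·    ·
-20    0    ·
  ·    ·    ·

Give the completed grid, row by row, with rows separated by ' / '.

The 9 entries sum to 0, so each line sums to 0/3 = 0.
Using row 2: -20 + 0 + ? → (2,3) = 0 − (-20) = 20.
Column 1 must total 0; the given cells sum to -5, so (3,1) = 5.
Using main diagonal: 15 + 0 + ? → (3,3) = 0 − 15 = -15.
Using anti-diagonal: 0 + 5 + ? → (1,3) = 0 − 5 = -5.
From row 1, 0 − (15 + (-5)) gives (1,2) = -10.
From row 3, 0 − (5 + (-15)) gives (3,2) = 10.

15 -10 -5 / -20 0 20 / 5 10 -15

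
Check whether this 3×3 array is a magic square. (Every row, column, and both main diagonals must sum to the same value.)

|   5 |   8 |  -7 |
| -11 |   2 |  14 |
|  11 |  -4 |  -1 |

No — row 2 sums to 5 but column 2 sums to 6.

Row 1: 5 + 8 + (-7) = 6.
Row 2: -11 + 2 + 14 = 5.
Row 3: 11 + (-4) + (-1) = 6.
Column 1: 5 + (-11) + 11 = 5.
Column 2: 8 + 2 + (-4) = 6.
Column 3: -7 + 14 + (-1) = 6.
Main diagonal: 5 + 2 + (-1) = 6.
Anti-diagonal: -7 + 2 + 11 = 6.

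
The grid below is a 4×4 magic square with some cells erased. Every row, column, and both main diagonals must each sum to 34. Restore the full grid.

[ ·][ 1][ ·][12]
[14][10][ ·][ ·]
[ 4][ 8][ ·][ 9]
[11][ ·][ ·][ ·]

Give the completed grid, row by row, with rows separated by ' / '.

5 1 16 12 / 14 10 3 7 / 4 8 13 9 / 11 15 2 6

The remaining cell in row 3 is (3,3) = 34 − 21 = 13.
Using column 1: 14 + 4 + 11 + ? → (1,1) = 34 − 29 = 5.
Column 2: 1 + 10 + 8 + ? = 34, so (4,2) = 15.
From main diagonal, 34 − (5 + 10 + 13) gives (4,4) = 6.
Anti-diagonal needs 34; the known cells sum to 31, so (2,3) = 3.
The remaining cell in row 1 is (1,3) = 34 − 18 = 16.
Row 2 needs 34; the known cells sum to 27, so (2,4) = 7.
Row 4 needs 34; the known cells sum to 32, so (4,3) = 2.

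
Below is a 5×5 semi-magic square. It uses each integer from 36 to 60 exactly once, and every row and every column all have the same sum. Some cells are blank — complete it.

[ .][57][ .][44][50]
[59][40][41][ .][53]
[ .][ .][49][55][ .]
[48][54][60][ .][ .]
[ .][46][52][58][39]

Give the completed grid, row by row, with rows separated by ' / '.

The entries are 36 through 60, which sum to 1200, so each line sums to 1200/5 = 240.
Row 2: 59 + 40 + 41 + 53 + ? = 240, so (2,4) = 47.
Row 5 needs 240; the known cells sum to 195, so (5,1) = 45.
Column 2 must total 240; the given cells sum to 197, so (3,2) = 43.
Column 3 needs 240; the known cells sum to 202, so (1,3) = 38.
The remaining cell in column 4 is (4,4) = 240 − 204 = 36.
Using row 1: 57 + 38 + 44 + 50 + ? → (1,1) = 240 − 189 = 51.
Row 4: 48 + 54 + 60 + 36 + ? = 240, so (4,5) = 42.
Column 1: 51 + 59 + 48 + 45 + ? = 240, so (3,1) = 37.
The remaining cell in column 5 is (3,5) = 240 − 184 = 56.

51 57 38 44 50 / 59 40 41 47 53 / 37 43 49 55 56 / 48 54 60 36 42 / 45 46 52 58 39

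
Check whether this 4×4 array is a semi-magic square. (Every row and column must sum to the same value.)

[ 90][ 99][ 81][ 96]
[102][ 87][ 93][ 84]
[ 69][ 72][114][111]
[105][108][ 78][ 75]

Yes

Row 1: 90 + 99 + 81 + 96 = 366.
Row 2: 102 + 87 + 93 + 84 = 366.
Row 3: 69 + 72 + 114 + 111 = 366.
Row 4: 105 + 108 + 78 + 75 = 366.
Column 1: 90 + 102 + 69 + 105 = 366.
Column 2: 99 + 87 + 72 + 108 = 366.
Column 3: 81 + 93 + 114 + 78 = 366.
Column 4: 96 + 84 + 111 + 75 = 366.
All lines sum to 366.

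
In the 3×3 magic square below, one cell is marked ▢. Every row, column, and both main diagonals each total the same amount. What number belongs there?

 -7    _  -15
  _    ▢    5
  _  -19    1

-3

Column 3 is complete and sums to -9; that is the magic constant.
Row 1 must total -9; the given cells sum to -22, so (1,2) = 13.
Row 3 needs -9; the known cells sum to -18, so (3,1) = 9.
Column 1 needs -9; the known cells sum to 2, so (2,1) = -11.
Column 2 must total -9; the given cells sum to -6, so (2,2) = -3.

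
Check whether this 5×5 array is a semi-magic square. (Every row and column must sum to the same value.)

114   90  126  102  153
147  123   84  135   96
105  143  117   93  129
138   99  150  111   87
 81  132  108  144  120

No — column 4 sums to 585 but row 3 sums to 587.

Row 1: 114 + 90 + 126 + 102 + 153 = 585.
Row 2: 147 + 123 + 84 + 135 + 96 = 585.
Row 3: 105 + 143 + 117 + 93 + 129 = 587.
Row 4: 138 + 99 + 150 + 111 + 87 = 585.
Row 5: 81 + 132 + 108 + 144 + 120 = 585.
Column 1: 114 + 147 + 105 + 138 + 81 = 585.
Column 2: 90 + 123 + 143 + 99 + 132 = 587.
Column 3: 126 + 84 + 117 + 150 + 108 = 585.
Column 4: 102 + 135 + 93 + 111 + 144 = 585.
Column 5: 153 + 96 + 129 + 87 + 120 = 585.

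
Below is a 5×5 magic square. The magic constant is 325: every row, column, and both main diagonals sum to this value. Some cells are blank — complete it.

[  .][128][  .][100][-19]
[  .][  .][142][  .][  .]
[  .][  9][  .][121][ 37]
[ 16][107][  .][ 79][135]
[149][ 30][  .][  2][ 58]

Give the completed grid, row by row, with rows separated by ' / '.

The remaining cell in row 4 is (4,3) = 325 − 337 = -12.
The remaining cell in row 5 is (5,3) = 325 − 239 = 86.
The remaining cell in column 2 is (2,2) = 325 − 274 = 51.
Column 4 needs 325; the known cells sum to 302, so (2,4) = 23.
Column 5: -19 + 37 + 135 + 58 + ? = 325, so (2,5) = 114.
The remaining cell in anti-diagonal is (3,3) = 325 − 260 = 65.
Row 2 must total 325; the given cells sum to 330, so (2,1) = -5.
From row 3, 325 − (9 + 65 + 121 + 37) gives (3,1) = 93.
Column 1: -5 + 93 + 16 + 149 + ? = 325, so (1,1) = 72.
From column 3, 325 − (142 + 65 + (-12) + 86) gives (1,3) = 44.

72 128 44 100 -19 / -5 51 142 23 114 / 93 9 65 121 37 / 16 107 -12 79 135 / 149 30 86 2 58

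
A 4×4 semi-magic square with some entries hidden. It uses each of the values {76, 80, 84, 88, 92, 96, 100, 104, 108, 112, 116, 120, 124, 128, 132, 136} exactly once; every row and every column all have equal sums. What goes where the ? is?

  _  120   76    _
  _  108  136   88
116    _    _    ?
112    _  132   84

The 16 entries sum to 1696, so each line sums to 1696/4 = 424.
Row 2 needs 424; the known cells sum to 332, so (2,1) = 92.
From row 4, 424 − (112 + 132 + 84) gives (4,2) = 96.
Using column 1: 92 + 116 + 112 + ? → (1,1) = 424 − 320 = 104.
Using column 2: 120 + 108 + 96 + ? → (3,2) = 424 − 324 = 100.
Using column 3: 76 + 136 + 132 + ? → (3,3) = 424 − 344 = 80.
From row 1, 424 − (104 + 120 + 76) gives (1,4) = 124.
Using row 3: 116 + 100 + 80 + ? → (3,4) = 424 − 296 = 128.

128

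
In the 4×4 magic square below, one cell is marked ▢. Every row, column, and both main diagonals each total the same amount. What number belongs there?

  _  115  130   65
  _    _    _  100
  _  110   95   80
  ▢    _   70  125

Column 4 is complete and sums to 370; that is the magic constant.
Using row 1: 115 + 130 + 65 + ? → (1,1) = 370 − 310 = 60.
Using row 3: 110 + 95 + 80 + ? → (3,1) = 370 − 285 = 85.
Column 3 must total 370; the given cells sum to 295, so (2,3) = 75.
Main diagonal must total 370; the given cells sum to 280, so (2,2) = 90.
Anti-diagonal must total 370; the given cells sum to 250, so (4,1) = 120.

120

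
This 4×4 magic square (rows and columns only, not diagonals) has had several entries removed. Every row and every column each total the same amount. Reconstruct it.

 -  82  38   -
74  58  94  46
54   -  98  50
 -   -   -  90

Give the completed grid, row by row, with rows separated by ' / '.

Row 2 is already complete: 74 + 58 + 94 + 46 = 272, so that is the magic constant.
The remaining cell in row 3 is (3,2) = 272 − 202 = 70.
Column 2 must total 272; the given cells sum to 210, so (4,2) = 62.
Column 3 needs 272; the known cells sum to 230, so (4,3) = 42.
Column 4 must total 272; the given cells sum to 186, so (1,4) = 86.
From row 1, 272 − (82 + 38 + 86) gives (1,1) = 66.
The remaining cell in row 4 is (4,1) = 272 − 194 = 78.

66 82 38 86 / 74 58 94 46 / 54 70 98 50 / 78 62 42 90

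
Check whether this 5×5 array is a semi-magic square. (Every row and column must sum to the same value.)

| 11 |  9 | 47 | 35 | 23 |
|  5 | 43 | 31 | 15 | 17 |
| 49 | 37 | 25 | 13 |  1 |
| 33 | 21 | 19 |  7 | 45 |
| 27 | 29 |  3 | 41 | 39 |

Row 1: 11 + 9 + 47 + 35 + 23 = 125.
Row 2: 5 + 43 + 31 + 15 + 17 = 111.
Row 3: 49 + 37 + 25 + 13 + 1 = 125.
Row 4: 33 + 21 + 19 + 7 + 45 = 125.
Row 5: 27 + 29 + 3 + 41 + 39 = 139.
Column 1: 11 + 5 + 49 + 33 + 27 = 125.
Column 2: 9 + 43 + 37 + 21 + 29 = 139.
Column 3: 47 + 31 + 25 + 19 + 3 = 125.
Column 4: 35 + 15 + 13 + 7 + 41 = 111.
Column 5: 23 + 17 + 1 + 45 + 39 = 125.

No — row 1 sums to 125 but column 2 sums to 139.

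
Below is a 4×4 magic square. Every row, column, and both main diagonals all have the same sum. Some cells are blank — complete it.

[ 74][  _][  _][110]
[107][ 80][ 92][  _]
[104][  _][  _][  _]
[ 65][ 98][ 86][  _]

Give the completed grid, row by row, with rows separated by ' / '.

74 89 77 110 / 107 80 92 71 / 104 83 95 68 / 65 98 86 101

Column 1 is already complete: 74 + 107 + 104 + 65 = 350, so that is the magic constant.
Row 2 must total 350; the given cells sum to 279, so (2,4) = 71.
Row 4: 65 + 98 + 86 + ? = 350, so (4,4) = 101.
Column 4 needs 350; the known cells sum to 282, so (3,4) = 68.
Using main diagonal: 74 + 80 + 101 + ? → (3,3) = 350 − 255 = 95.
Anti-diagonal: 110 + 92 + 65 + ? = 350, so (3,2) = 83.
Column 2 needs 350; the known cells sum to 261, so (1,2) = 89.
Column 3 must total 350; the given cells sum to 273, so (1,3) = 77.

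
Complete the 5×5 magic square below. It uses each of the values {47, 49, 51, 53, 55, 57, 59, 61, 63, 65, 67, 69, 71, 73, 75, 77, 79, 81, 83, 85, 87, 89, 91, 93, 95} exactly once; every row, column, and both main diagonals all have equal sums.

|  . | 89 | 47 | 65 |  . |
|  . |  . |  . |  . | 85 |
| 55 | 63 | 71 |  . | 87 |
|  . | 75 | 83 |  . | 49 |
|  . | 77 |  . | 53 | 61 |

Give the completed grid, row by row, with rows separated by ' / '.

81 89 47 65 73 / 93 51 59 67 85 / 55 63 71 79 87 / 57 75 83 91 49 / 69 77 95 53 61

The 25 entries sum to 1775, so each line sums to 1775/5 = 355.
From row 3, 355 − (55 + 63 + 71 + 87) gives (3,4) = 79.
Column 2 must total 355; the given cells sum to 304, so (2,2) = 51.
Using column 5: 85 + 87 + 49 + 61 + ? → (1,5) = 355 − 282 = 73.
Row 1 must total 355; the given cells sum to 274, so (1,1) = 81.
From main diagonal, 355 − (81 + 51 + 71 + 61) gives (4,4) = 91.
Row 4 needs 355; the known cells sum to 298, so (4,1) = 57.
Column 4 must total 355; the given cells sum to 288, so (2,4) = 67.
The remaining cell in anti-diagonal is (5,1) = 355 − 286 = 69.
The remaining cell in row 5 is (5,3) = 355 − 260 = 95.
Column 1 must total 355; the given cells sum to 262, so (2,1) = 93.
Column 3: 47 + 71 + 83 + 95 + ? = 355, so (2,3) = 59.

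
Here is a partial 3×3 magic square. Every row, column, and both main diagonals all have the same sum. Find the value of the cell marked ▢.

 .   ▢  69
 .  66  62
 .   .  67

Column 3 is complete and sums to 198; that is the magic constant.
The remaining cell in row 2 is (2,1) = 198 − 128 = 70.
From main diagonal, 198 − (66 + 67) gives (1,1) = 65.
Anti-diagonal: 69 + 66 + ? = 198, so (3,1) = 63.
Row 1: 65 + 69 + ? = 198, so (1,2) = 64.

64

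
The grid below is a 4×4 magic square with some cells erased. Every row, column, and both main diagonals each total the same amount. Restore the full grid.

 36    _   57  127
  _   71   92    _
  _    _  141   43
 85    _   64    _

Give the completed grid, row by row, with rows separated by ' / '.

36 134 57 127 / 113 71 92 78 / 120 50 141 43 / 85 99 64 106

Column 3 is already complete: 57 + 92 + 141 + 64 = 354, so that is the magic constant.
From row 1, 354 − (36 + 57 + 127) gives (1,2) = 134.
Main diagonal: 36 + 71 + 141 + ? = 354, so (4,4) = 106.
Anti-diagonal: 127 + 92 + 85 + ? = 354, so (3,2) = 50.
From row 3, 354 − (50 + 141 + 43) gives (3,1) = 120.
Using row 4: 85 + 64 + 106 + ? → (4,2) = 354 − 255 = 99.
Column 1: 36 + 120 + 85 + ? = 354, so (2,1) = 113.
From column 4, 354 − (127 + 43 + 106) gives (2,4) = 78.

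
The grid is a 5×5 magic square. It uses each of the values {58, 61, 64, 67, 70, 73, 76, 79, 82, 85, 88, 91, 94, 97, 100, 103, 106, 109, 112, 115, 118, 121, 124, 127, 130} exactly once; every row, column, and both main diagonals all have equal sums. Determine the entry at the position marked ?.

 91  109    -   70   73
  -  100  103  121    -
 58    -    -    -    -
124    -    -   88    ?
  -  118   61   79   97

106

The 25 entries sum to 2350, so each line sums to 2350/5 = 470.
The remaining cell in row 1 is (1,3) = 470 − 343 = 127.
Row 5 needs 470; the known cells sum to 355, so (5,1) = 115.
Column 1 must total 470; the given cells sum to 388, so (2,1) = 82.
Column 4 must total 470; the given cells sum to 358, so (3,4) = 112.
Using main diagonal: 91 + 100 + 88 + 97 + ? → (3,3) = 470 − 376 = 94.
The remaining cell in anti-diagonal is (4,2) = 470 − 403 = 67.
Using row 2: 82 + 100 + 103 + 121 + ? → (2,5) = 470 − 406 = 64.
The remaining cell in column 2 is (3,2) = 470 − 394 = 76.
Column 3: 127 + 103 + 94 + 61 + ? = 470, so (4,3) = 85.
From row 3, 470 − (58 + 76 + 94 + 112) gives (3,5) = 130.
The remaining cell in row 4 is (4,5) = 470 − 364 = 106.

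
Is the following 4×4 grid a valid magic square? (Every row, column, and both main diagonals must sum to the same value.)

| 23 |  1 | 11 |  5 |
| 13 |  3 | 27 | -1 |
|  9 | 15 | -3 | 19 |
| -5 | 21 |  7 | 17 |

Row 1: 23 + 1 + 11 + 5 = 40.
Row 2: 13 + 3 + 27 + (-1) = 42.
Row 3: 9 + 15 + (-3) + 19 = 40.
Row 4: -5 + 21 + 7 + 17 = 40.
Column 1: 23 + 13 + 9 + (-5) = 40.
Column 2: 1 + 3 + 15 + 21 = 40.
Column 3: 11 + 27 + (-3) + 7 = 42.
Column 4: 5 + (-1) + 19 + 17 = 40.
Main diagonal: 23 + 3 + (-3) + 17 = 40.
Anti-diagonal: 5 + 27 + 15 + (-5) = 42.

No — anti-diagonal sums to 42 but row 3 sums to 40.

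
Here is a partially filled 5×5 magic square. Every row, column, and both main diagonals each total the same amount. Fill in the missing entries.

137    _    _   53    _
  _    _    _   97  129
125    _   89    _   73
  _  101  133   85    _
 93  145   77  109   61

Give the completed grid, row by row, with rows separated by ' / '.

137 69 121 53 105 / 81 113 65 97 129 / 125 57 89 141 73 / 49 101 133 85 117 / 93 145 77 109 61

Row 5 is already complete: 93 + 145 + 77 + 109 + 61 = 485, so that is the magic constant.
From column 4, 485 − (53 + 97 + 85 + 109) gives (3,4) = 141.
Using main diagonal: 137 + 89 + 85 + 61 + ? → (2,2) = 485 − 372 = 113.
Anti-diagonal: 97 + 89 + 101 + 93 + ? = 485, so (1,5) = 105.
The remaining cell in row 3 is (3,2) = 485 − 428 = 57.
Column 2 needs 485; the known cells sum to 416, so (1,2) = 69.
Using column 5: 105 + 129 + 73 + 61 + ? → (4,5) = 485 − 368 = 117.
Using row 1: 137 + 69 + 53 + 105 + ? → (1,3) = 485 − 364 = 121.
Row 4: 101 + 133 + 85 + 117 + ? = 485, so (4,1) = 49.
The remaining cell in column 1 is (2,1) = 485 − 404 = 81.
The remaining cell in column 3 is (2,3) = 485 − 420 = 65.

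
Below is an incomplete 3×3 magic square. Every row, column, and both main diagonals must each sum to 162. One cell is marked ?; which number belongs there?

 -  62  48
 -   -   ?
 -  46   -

58

Row 1 needs 162; the known cells sum to 110, so (1,1) = 52.
Column 2 must total 162; the given cells sum to 108, so (2,2) = 54.
Main diagonal: 52 + 54 + ? = 162, so (3,3) = 56.
The remaining cell in anti-diagonal is (3,1) = 162 − 102 = 60.
Column 1: 52 + 60 + ? = 162, so (2,1) = 50.
Column 3 must total 162; the given cells sum to 104, so (2,3) = 58.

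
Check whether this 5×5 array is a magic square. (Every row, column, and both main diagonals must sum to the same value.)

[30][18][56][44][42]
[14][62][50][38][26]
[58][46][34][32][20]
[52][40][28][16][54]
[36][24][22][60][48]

Row 1: 30 + 18 + 56 + 44 + 42 = 190.
Row 2: 14 + 62 + 50 + 38 + 26 = 190.
Row 3: 58 + 46 + 34 + 32 + 20 = 190.
Row 4: 52 + 40 + 28 + 16 + 54 = 190.
Row 5: 36 + 24 + 22 + 60 + 48 = 190.
Column 1: 30 + 14 + 58 + 52 + 36 = 190.
Column 2: 18 + 62 + 46 + 40 + 24 = 190.
Column 3: 56 + 50 + 34 + 28 + 22 = 190.
Column 4: 44 + 38 + 32 + 16 + 60 = 190.
Column 5: 42 + 26 + 20 + 54 + 48 = 190.
Main diagonal: 30 + 62 + 34 + 16 + 48 = 190.
Anti-diagonal: 42 + 38 + 34 + 40 + 36 = 190.
All lines sum to 190.

Yes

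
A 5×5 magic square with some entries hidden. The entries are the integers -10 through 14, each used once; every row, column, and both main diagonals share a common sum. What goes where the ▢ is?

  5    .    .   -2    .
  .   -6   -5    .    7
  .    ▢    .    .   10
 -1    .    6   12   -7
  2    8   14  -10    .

-3

The entries are -10 through 14, which sum to 50, so each line sums to 50/5 = 10.
Row 4 needs 10; the known cells sum to 10, so (4,2) = 0.
Row 5 needs 10; the known cells sum to 14, so (5,5) = -4.
Column 5 needs 10; the known cells sum to 6, so (1,5) = 4.
Main diagonal: 5 + (-6) + 12 + (-4) + ? = 10, so (3,3) = 3.
The remaining cell in anti-diagonal is (2,4) = 10 − 9 = 1.
From row 2, 10 − (-6 + (-5) + 1 + 7) gives (2,1) = 13.
From column 1, 10 − (5 + 13 + (-1) + 2) gives (3,1) = -9.
Column 3 needs 10; the known cells sum to 18, so (1,3) = -8.
Using column 4: -2 + 1 + 12 + (-10) + ? → (3,4) = 10 − 1 = 9.
Row 1: 5 + (-8) + (-2) + 4 + ? = 10, so (1,2) = 11.
From row 3, 10 − (-9 + 3 + 9 + 10) gives (3,2) = -3.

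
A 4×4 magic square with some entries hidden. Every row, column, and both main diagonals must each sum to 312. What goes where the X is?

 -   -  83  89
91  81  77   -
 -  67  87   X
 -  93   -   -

85

Row 2 needs 312; the known cells sum to 249, so (2,4) = 63.
Column 2: 81 + 67 + 93 + ? = 312, so (1,2) = 71.
Column 3 must total 312; the given cells sum to 247, so (4,3) = 65.
Anti-diagonal needs 312; the known cells sum to 233, so (4,1) = 79.
Row 1 must total 312; the given cells sum to 243, so (1,1) = 69.
Row 4 must total 312; the given cells sum to 237, so (4,4) = 75.
The remaining cell in column 1 is (3,1) = 312 − 239 = 73.
From column 4, 312 − (89 + 63 + 75) gives (3,4) = 85.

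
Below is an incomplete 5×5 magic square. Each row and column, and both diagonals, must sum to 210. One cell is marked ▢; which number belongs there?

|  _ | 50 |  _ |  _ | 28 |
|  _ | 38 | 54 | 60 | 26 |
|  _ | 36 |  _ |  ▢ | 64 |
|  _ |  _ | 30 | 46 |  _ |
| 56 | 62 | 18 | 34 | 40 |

48

Using row 2: 38 + 54 + 60 + 26 + ? → (2,1) = 210 − 178 = 32.
Using column 2: 50 + 38 + 36 + 62 + ? → (4,2) = 210 − 186 = 24.
Using column 5: 28 + 26 + 64 + 40 + ? → (4,5) = 210 − 158 = 52.
From anti-diagonal, 210 − (28 + 60 + 24 + 56) gives (3,3) = 42.
Row 4: 24 + 30 + 46 + 52 + ? = 210, so (4,1) = 58.
Column 3 must total 210; the given cells sum to 144, so (1,3) = 66.
Main diagonal must total 210; the given cells sum to 166, so (1,1) = 44.
From row 1, 210 − (44 + 50 + 66 + 28) gives (1,4) = 22.
Column 1: 44 + 32 + 58 + 56 + ? = 210, so (3,1) = 20.
Column 4 must total 210; the given cells sum to 162, so (3,4) = 48.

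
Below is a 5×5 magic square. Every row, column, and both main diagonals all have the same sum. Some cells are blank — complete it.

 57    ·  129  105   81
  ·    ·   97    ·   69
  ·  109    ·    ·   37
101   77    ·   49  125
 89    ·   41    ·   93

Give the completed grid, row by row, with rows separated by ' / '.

Column 5 is already complete: 81 + 69 + 37 + 125 + 93 = 405, so that is the magic constant.
Row 1 must total 405; the given cells sum to 372, so (1,2) = 33.
Row 4 needs 405; the known cells sum to 352, so (4,3) = 53.
Column 3: 129 + 97 + 53 + 41 + ? = 405, so (3,3) = 85.
The remaining cell in main diagonal is (2,2) = 405 − 284 = 121.
Anti-diagonal must total 405; the given cells sum to 332, so (2,4) = 73.
Row 2: 121 + 97 + 73 + 69 + ? = 405, so (2,1) = 45.
Using column 1: 57 + 45 + 101 + 89 + ? → (3,1) = 405 − 292 = 113.
Column 2: 33 + 121 + 109 + 77 + ? = 405, so (5,2) = 65.
From row 3, 405 − (113 + 109 + 85 + 37) gives (3,4) = 61.
Row 5 needs 405; the known cells sum to 288, so (5,4) = 117.

57 33 129 105 81 / 45 121 97 73 69 / 113 109 85 61 37 / 101 77 53 49 125 / 89 65 41 117 93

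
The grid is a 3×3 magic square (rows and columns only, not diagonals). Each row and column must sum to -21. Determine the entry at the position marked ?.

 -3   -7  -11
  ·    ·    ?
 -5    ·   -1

-9

From row 3, -21 − (-5 + (-1)) gives (3,2) = -15.
Using column 1: -3 + (-5) + ? → (2,1) = -21 − (-8) = -13.
Column 2: -7 + (-15) + ? = -21, so (2,2) = 1.
Using column 3: -11 + (-1) + ? → (2,3) = -21 − (-12) = -9.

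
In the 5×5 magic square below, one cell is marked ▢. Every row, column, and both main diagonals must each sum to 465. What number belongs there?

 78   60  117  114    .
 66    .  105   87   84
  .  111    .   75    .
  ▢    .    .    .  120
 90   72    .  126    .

102

Using row 1: 78 + 60 + 117 + 114 + ? → (1,5) = 465 − 369 = 96.
Using row 2: 66 + 105 + 87 + 84 + ? → (2,2) = 465 − 342 = 123.
Column 2: 60 + 123 + 111 + 72 + ? = 465, so (4,2) = 99.
From column 4, 465 − (114 + 87 + 75 + 126) gives (4,4) = 63.
Anti-diagonal must total 465; the given cells sum to 372, so (3,3) = 93.
From main diagonal, 465 − (78 + 123 + 93 + 63) gives (5,5) = 108.
Row 5 needs 465; the known cells sum to 396, so (5,3) = 69.
Column 3: 117 + 105 + 93 + 69 + ? = 465, so (4,3) = 81.
From column 5, 465 − (96 + 84 + 120 + 108) gives (3,5) = 57.
From row 3, 465 − (111 + 93 + 75 + 57) gives (3,1) = 129.
Row 4 must total 465; the given cells sum to 363, so (4,1) = 102.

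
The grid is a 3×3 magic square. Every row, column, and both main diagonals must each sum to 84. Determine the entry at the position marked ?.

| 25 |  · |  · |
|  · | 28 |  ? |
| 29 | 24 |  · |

Row 3 needs 84; the known cells sum to 53, so (3,3) = 31.
Column 1: 25 + 29 + ? = 84, so (2,1) = 30.
Column 2 must total 84; the given cells sum to 52, so (1,2) = 32.
Anti-diagonal must total 84; the given cells sum to 57, so (1,3) = 27.
The remaining cell in row 2 is (2,3) = 84 − 58 = 26.

26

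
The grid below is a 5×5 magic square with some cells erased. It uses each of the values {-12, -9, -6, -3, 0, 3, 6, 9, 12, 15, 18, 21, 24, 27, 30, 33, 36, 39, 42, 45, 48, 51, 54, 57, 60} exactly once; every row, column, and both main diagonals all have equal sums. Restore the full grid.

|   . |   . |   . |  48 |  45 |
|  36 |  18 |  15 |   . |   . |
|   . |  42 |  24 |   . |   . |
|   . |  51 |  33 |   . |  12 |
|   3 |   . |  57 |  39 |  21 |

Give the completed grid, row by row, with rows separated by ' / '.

The 25 entries sum to 600, so each line sums to 600/5 = 120.
From row 5, 120 − (3 + 57 + 39 + 21) gives (5,2) = 0.
Column 2 must total 120; the given cells sum to 111, so (1,2) = 9.
Column 3: 15 + 24 + 33 + 57 + ? = 120, so (1,3) = -9.
Anti-diagonal: 45 + 24 + 51 + 3 + ? = 120, so (2,4) = -3.
The remaining cell in row 1 is (1,1) = 120 − 93 = 27.
Using row 2: 36 + 18 + 15 + (-3) + ? → (2,5) = 120 − 66 = 54.
The remaining cell in column 5 is (3,5) = 120 − 132 = -12.
Main diagonal must total 120; the given cells sum to 90, so (4,4) = 30.
Using row 4: 51 + 33 + 30 + 12 + ? → (4,1) = 120 − 126 = -6.
Column 1: 27 + 36 + (-6) + 3 + ? = 120, so (3,1) = 60.
The remaining cell in column 4 is (3,4) = 120 − 114 = 6.

27 9 -9 48 45 / 36 18 15 -3 54 / 60 42 24 6 -12 / -6 51 33 30 12 / 3 0 57 39 21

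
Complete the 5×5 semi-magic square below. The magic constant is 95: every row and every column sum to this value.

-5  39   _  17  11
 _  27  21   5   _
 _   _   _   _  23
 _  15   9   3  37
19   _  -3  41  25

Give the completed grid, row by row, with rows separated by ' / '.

-5 39 33 17 11 / 43 27 21 5 -1 / 7 1 35 29 23 / 31 15 9 3 37 / 19 13 -3 41 25

The remaining cell in row 1 is (1,3) = 95 − 62 = 33.
From row 4, 95 − (15 + 9 + 3 + 37) gives (4,1) = 31.
Row 5 needs 95; the known cells sum to 82, so (5,2) = 13.
Column 2 must total 95; the given cells sum to 94, so (3,2) = 1.
The remaining cell in column 3 is (3,3) = 95 − 60 = 35.
Column 4 must total 95; the given cells sum to 66, so (3,4) = 29.
From column 5, 95 − (11 + 23 + 37 + 25) gives (2,5) = -1.
Row 2: 27 + 21 + 5 + (-1) + ? = 95, so (2,1) = 43.
From row 3, 95 − (1 + 35 + 29 + 23) gives (3,1) = 7.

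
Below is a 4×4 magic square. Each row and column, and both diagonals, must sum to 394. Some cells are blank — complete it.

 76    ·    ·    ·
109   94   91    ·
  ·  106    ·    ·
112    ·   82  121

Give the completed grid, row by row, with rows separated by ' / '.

76 115 118 85 / 109 94 91 100 / 97 106 103 88 / 112 79 82 121

The remaining cell in row 2 is (2,4) = 394 − 294 = 100.
Row 4 needs 394; the known cells sum to 315, so (4,2) = 79.
From column 1, 394 − (76 + 109 + 112) gives (3,1) = 97.
Column 2: 94 + 106 + 79 + ? = 394, so (1,2) = 115.
From main diagonal, 394 − (76 + 94 + 121) gives (3,3) = 103.
Anti-diagonal: 91 + 106 + 112 + ? = 394, so (1,4) = 85.
From row 1, 394 − (76 + 115 + 85) gives (1,3) = 118.
Row 3 must total 394; the given cells sum to 306, so (3,4) = 88.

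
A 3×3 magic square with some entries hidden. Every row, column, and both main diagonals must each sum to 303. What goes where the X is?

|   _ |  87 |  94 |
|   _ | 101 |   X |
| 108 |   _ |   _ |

129

From row 1, 303 − (87 + 94) gives (1,1) = 122.
Column 1 must total 303; the given cells sum to 230, so (2,1) = 73.
The remaining cell in column 2 is (3,2) = 303 − 188 = 115.
Main diagonal must total 303; the given cells sum to 223, so (3,3) = 80.
Using row 2: 73 + 101 + ? → (2,3) = 303 − 174 = 129.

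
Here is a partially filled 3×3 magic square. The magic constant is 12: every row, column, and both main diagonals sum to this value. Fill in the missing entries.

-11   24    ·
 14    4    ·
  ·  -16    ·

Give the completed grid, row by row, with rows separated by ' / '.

The remaining cell in row 1 is (1,3) = 12 − 13 = -1.
Row 2: 14 + 4 + ? = 12, so (2,3) = -6.
Column 1 must total 12; the given cells sum to 3, so (3,1) = 9.
From column 3, 12 − (-1 + (-6)) gives (3,3) = 19.

-11 24 -1 / 14 4 -6 / 9 -16 19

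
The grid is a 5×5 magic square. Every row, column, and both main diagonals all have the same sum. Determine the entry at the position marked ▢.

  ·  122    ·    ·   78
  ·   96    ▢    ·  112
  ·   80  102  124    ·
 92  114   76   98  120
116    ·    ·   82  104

118

Row 4 is complete and sums to 500; that is the magic constant.
Column 2 needs 500; the known cells sum to 412, so (5,2) = 88.
The remaining cell in column 5 is (3,5) = 500 − 414 = 86.
Using main diagonal: 96 + 102 + 98 + 104 + ? → (1,1) = 500 − 400 = 100.
Anti-diagonal must total 500; the given cells sum to 410, so (2,4) = 90.
Row 3 needs 500; the known cells sum to 392, so (3,1) = 108.
Using row 5: 116 + 88 + 82 + 104 + ? → (5,3) = 500 − 390 = 110.
The remaining cell in column 1 is (2,1) = 500 − 416 = 84.
Column 4 needs 500; the known cells sum to 394, so (1,4) = 106.
Row 1: 100 + 122 + 106 + 78 + ? = 500, so (1,3) = 94.
Using row 2: 84 + 96 + 90 + 112 + ? → (2,3) = 500 − 382 = 118.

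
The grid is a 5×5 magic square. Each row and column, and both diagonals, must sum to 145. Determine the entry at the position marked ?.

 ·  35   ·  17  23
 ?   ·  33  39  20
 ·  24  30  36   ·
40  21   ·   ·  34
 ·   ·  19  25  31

26

The remaining cell in column 4 is (4,4) = 145 − 117 = 28.
Column 5: 23 + 20 + 34 + 31 + ? = 145, so (3,5) = 37.
Anti-diagonal: 23 + 39 + 30 + 21 + ? = 145, so (5,1) = 32.
Row 3: 24 + 30 + 36 + 37 + ? = 145, so (3,1) = 18.
Row 4 must total 145; the given cells sum to 123, so (4,3) = 22.
From row 5, 145 − (32 + 19 + 25 + 31) gives (5,2) = 38.
Using column 2: 35 + 24 + 21 + 38 + ? → (2,2) = 145 − 118 = 27.
The remaining cell in column 3 is (1,3) = 145 − 104 = 41.
Main diagonal: 27 + 30 + 28 + 31 + ? = 145, so (1,1) = 29.
Row 2 must total 145; the given cells sum to 119, so (2,1) = 26.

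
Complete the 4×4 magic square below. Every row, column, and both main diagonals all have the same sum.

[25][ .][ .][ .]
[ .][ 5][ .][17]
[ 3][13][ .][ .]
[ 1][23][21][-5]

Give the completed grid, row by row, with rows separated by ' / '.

25 -1 -3 19 / 11 5 7 17 / 3 13 15 9 / 1 23 21 -5

Row 4 is already complete: 1 + 23 + 21 + -5 = 40, so that is the magic constant.
From column 1, 40 − (25 + 3 + 1) gives (2,1) = 11.
Column 2: 5 + 13 + 23 + ? = 40, so (1,2) = -1.
Main diagonal must total 40; the given cells sum to 25, so (3,3) = 15.
Row 2 must total 40; the given cells sum to 33, so (2,3) = 7.
The remaining cell in row 3 is (3,4) = 40 − 31 = 9.
Column 3 needs 40; the known cells sum to 43, so (1,3) = -3.
Column 4 must total 40; the given cells sum to 21, so (1,4) = 19.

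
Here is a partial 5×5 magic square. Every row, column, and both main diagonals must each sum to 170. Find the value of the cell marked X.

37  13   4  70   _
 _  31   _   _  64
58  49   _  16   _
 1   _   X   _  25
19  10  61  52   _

43

Using row 1: 37 + 13 + 4 + 70 + ? → (1,5) = 170 − 124 = 46.
Row 5 needs 170; the known cells sum to 142, so (5,5) = 28.
Using column 1: 37 + 58 + 1 + 19 + ? → (2,1) = 170 − 115 = 55.
The remaining cell in column 2 is (4,2) = 170 − 103 = 67.
Column 5: 46 + 64 + 25 + 28 + ? = 170, so (3,5) = 7.
Using row 3: 58 + 49 + 16 + 7 + ? → (3,3) = 170 − 130 = 40.
Using main diagonal: 37 + 31 + 40 + 28 + ? → (4,4) = 170 − 136 = 34.
Anti-diagonal needs 170; the known cells sum to 172, so (2,4) = -2.
The remaining cell in row 2 is (2,3) = 170 − 148 = 22.
The remaining cell in row 4 is (4,3) = 170 − 127 = 43.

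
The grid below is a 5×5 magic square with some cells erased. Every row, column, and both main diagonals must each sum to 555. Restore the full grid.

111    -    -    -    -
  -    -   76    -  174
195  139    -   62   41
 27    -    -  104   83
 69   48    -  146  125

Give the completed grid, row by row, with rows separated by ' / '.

Row 3 needs 555; the known cells sum to 437, so (3,3) = 118.
From row 5, 555 − (69 + 48 + 146 + 125) gives (5,3) = 167.
Column 1 needs 555; the known cells sum to 402, so (2,1) = 153.
Column 5 must total 555; the given cells sum to 423, so (1,5) = 132.
Using main diagonal: 111 + 118 + 104 + 125 + ? → (2,2) = 555 − 458 = 97.
Row 2: 153 + 97 + 76 + 174 + ? = 555, so (2,4) = 55.
From column 4, 555 − (55 + 62 + 104 + 146) gives (1,4) = 188.
Anti-diagonal must total 555; the given cells sum to 374, so (4,2) = 181.
Row 4 needs 555; the known cells sum to 395, so (4,3) = 160.
Using column 2: 97 + 139 + 181 + 48 + ? → (1,2) = 555 − 465 = 90.
The remaining cell in column 3 is (1,3) = 555 − 521 = 34.

111 90 34 188 132 / 153 97 76 55 174 / 195 139 118 62 41 / 27 181 160 104 83 / 69 48 167 146 125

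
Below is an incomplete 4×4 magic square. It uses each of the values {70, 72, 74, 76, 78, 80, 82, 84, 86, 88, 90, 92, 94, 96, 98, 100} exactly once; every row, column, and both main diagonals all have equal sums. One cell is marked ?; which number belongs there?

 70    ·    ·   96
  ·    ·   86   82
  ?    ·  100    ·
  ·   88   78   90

94

The 16 entries sum to 1360, so each line sums to 1360/4 = 340.
The remaining cell in row 4 is (4,1) = 340 − 256 = 84.
Column 3: 86 + 100 + 78 + ? = 340, so (1,3) = 76.
From column 4, 340 − (96 + 82 + 90) gives (3,4) = 72.
Main diagonal: 70 + 100 + 90 + ? = 340, so (2,2) = 80.
Anti-diagonal must total 340; the given cells sum to 266, so (3,2) = 74.
Row 1: 70 + 76 + 96 + ? = 340, so (1,2) = 98.
Row 2 needs 340; the known cells sum to 248, so (2,1) = 92.
Using row 3: 74 + 100 + 72 + ? → (3,1) = 340 − 246 = 94.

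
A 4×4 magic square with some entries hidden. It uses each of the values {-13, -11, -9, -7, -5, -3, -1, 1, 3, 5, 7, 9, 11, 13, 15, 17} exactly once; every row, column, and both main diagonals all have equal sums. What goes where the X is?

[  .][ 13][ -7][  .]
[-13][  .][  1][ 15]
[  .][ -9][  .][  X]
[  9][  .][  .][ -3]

-11

The 16 entries sum to 32, so each line sums to 32/4 = 8.
The remaining cell in row 2 is (2,2) = 8 − 3 = 5.
Column 2 must total 8; the given cells sum to 9, so (4,2) = -1.
From anti-diagonal, 8 − (1 + (-9) + 9) gives (1,4) = 7.
Row 1: 13 + (-7) + 7 + ? = 8, so (1,1) = -5.
Row 4 needs 8; the known cells sum to 5, so (4,3) = 3.
From column 1, 8 − (-5 + (-13) + 9) gives (3,1) = 17.
The remaining cell in column 3 is (3,3) = 8 − (-3) = 11.
From column 4, 8 − (7 + 15 + (-3)) gives (3,4) = -11.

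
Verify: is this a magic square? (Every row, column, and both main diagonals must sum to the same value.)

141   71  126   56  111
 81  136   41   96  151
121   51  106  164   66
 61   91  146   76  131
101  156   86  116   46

No — column 4 sums to 508 but main diagonal sums to 505.

Row 1: 141 + 71 + 126 + 56 + 111 = 505.
Row 2: 81 + 136 + 41 + 96 + 151 = 505.
Row 3: 121 + 51 + 106 + 164 + 66 = 508.
Row 4: 61 + 91 + 146 + 76 + 131 = 505.
Row 5: 101 + 156 + 86 + 116 + 46 = 505.
Column 1: 141 + 81 + 121 + 61 + 101 = 505.
Column 2: 71 + 136 + 51 + 91 + 156 = 505.
Column 3: 126 + 41 + 106 + 146 + 86 = 505.
Column 4: 56 + 96 + 164 + 76 + 116 = 508.
Column 5: 111 + 151 + 66 + 131 + 46 = 505.
Main diagonal: 141 + 136 + 106 + 76 + 46 = 505.
Anti-diagonal: 111 + 96 + 106 + 91 + 101 = 505.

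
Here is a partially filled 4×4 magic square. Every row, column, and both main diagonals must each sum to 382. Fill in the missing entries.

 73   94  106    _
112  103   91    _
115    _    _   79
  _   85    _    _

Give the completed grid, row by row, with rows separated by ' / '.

Row 1: 73 + 94 + 106 + ? = 382, so (1,4) = 109.
Using row 2: 112 + 103 + 91 + ? → (2,4) = 382 − 306 = 76.
Column 1 must total 382; the given cells sum to 300, so (4,1) = 82.
Column 2 must total 382; the given cells sum to 282, so (3,2) = 100.
Column 4: 109 + 76 + 79 + ? = 382, so (4,4) = 118.
Main diagonal: 73 + 103 + 118 + ? = 382, so (3,3) = 88.
Row 4 must total 382; the given cells sum to 285, so (4,3) = 97.

73 94 106 109 / 112 103 91 76 / 115 100 88 79 / 82 85 97 118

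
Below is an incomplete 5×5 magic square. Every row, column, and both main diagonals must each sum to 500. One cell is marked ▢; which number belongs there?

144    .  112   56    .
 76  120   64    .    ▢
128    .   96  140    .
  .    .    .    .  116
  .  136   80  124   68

The remaining cell in row 5 is (5,1) = 500 − 408 = 92.
Column 1: 144 + 76 + 128 + 92 + ? = 500, so (4,1) = 60.
Using column 3: 112 + 64 + 96 + 80 + ? → (4,3) = 500 − 352 = 148.
Main diagonal needs 500; the known cells sum to 428, so (4,4) = 72.
Row 4 must total 500; the given cells sum to 396, so (4,2) = 104.
Column 4 needs 500; the known cells sum to 392, so (2,4) = 108.
Anti-diagonal: 108 + 96 + 104 + 92 + ? = 500, so (1,5) = 100.
Row 1: 144 + 112 + 56 + 100 + ? = 500, so (1,2) = 88.
From row 2, 500 − (76 + 120 + 64 + 108) gives (2,5) = 132.

132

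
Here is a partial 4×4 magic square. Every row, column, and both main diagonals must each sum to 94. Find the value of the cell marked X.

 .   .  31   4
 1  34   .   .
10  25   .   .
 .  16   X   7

Column 2 must total 94; the given cells sum to 75, so (1,2) = 19.
The remaining cell in row 1 is (1,1) = 94 − 54 = 40.
The remaining cell in column 1 is (4,1) = 94 − 51 = 43.
Main diagonal: 40 + 34 + 7 + ? = 94, so (3,3) = 13.
From anti-diagonal, 94 − (4 + 25 + 43) gives (2,3) = 22.
Row 2 needs 94; the known cells sum to 57, so (2,4) = 37.
Using row 3: 10 + 25 + 13 + ? → (3,4) = 94 − 48 = 46.
Using row 4: 43 + 16 + 7 + ? → (4,3) = 94 − 66 = 28.

28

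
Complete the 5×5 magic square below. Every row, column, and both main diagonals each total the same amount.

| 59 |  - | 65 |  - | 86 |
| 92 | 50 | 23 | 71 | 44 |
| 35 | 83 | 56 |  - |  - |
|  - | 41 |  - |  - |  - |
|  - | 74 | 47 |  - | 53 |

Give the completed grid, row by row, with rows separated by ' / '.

59 32 65 38 86 / 92 50 23 71 44 / 35 83 56 29 77 / 68 41 89 62 20 / 26 74 47 80 53

Row 2 is already complete: 92 + 50 + 23 + 71 + 44 = 280, so that is the magic constant.
Column 2 must total 280; the given cells sum to 248, so (1,2) = 32.
The remaining cell in column 3 is (4,3) = 280 − 191 = 89.
Using main diagonal: 59 + 50 + 56 + 53 + ? → (4,4) = 280 − 218 = 62.
Anti-diagonal needs 280; the known cells sum to 254, so (5,1) = 26.
Row 1 must total 280; the given cells sum to 242, so (1,4) = 38.
The remaining cell in row 5 is (5,4) = 280 − 200 = 80.
Column 1 needs 280; the known cells sum to 212, so (4,1) = 68.
Column 4: 38 + 71 + 62 + 80 + ? = 280, so (3,4) = 29.
Row 3 needs 280; the known cells sum to 203, so (3,5) = 77.
Row 4 must total 280; the given cells sum to 260, so (4,5) = 20.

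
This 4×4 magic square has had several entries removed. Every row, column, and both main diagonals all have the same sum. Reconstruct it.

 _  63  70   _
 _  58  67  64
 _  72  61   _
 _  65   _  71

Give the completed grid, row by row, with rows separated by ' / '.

Column 2 is already complete: 63 + 58 + 72 + 65 = 258, so that is the magic constant.
Row 2 must total 258; the given cells sum to 189, so (2,1) = 69.
Column 3 needs 258; the known cells sum to 198, so (4,3) = 60.
Main diagonal needs 258; the known cells sum to 190, so (1,1) = 68.
The remaining cell in row 1 is (1,4) = 258 − 201 = 57.
Row 4: 65 + 60 + 71 + ? = 258, so (4,1) = 62.
Using column 1: 68 + 69 + 62 + ? → (3,1) = 258 − 199 = 59.
Column 4 must total 258; the given cells sum to 192, so (3,4) = 66.

68 63 70 57 / 69 58 67 64 / 59 72 61 66 / 62 65 60 71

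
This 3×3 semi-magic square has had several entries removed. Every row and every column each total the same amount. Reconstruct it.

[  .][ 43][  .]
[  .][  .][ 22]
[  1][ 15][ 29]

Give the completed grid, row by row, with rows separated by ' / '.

Row 3 is already complete: 1 + 15 + 29 = 45, so that is the magic constant.
Column 2 must total 45; the given cells sum to 58, so (2,2) = -13.
The remaining cell in column 3 is (1,3) = 45 − 51 = -6.
Row 1 must total 45; the given cells sum to 37, so (1,1) = 8.
The remaining cell in row 2 is (2,1) = 45 − 9 = 36.

8 43 -6 / 36 -13 22 / 1 15 29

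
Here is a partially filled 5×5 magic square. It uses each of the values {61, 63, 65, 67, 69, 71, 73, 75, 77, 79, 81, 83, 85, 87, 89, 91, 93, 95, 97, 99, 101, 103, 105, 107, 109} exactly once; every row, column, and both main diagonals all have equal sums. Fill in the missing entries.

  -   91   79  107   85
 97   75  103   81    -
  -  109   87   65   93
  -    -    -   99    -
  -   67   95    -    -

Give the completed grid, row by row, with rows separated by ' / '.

The 25 entries sum to 2125, so each line sums to 2125/5 = 425.
Row 1: 91 + 79 + 107 + 85 + ? = 425, so (1,1) = 63.
Row 2 must total 425; the given cells sum to 356, so (2,5) = 69.
The remaining cell in row 3 is (3,1) = 425 − 354 = 71.
Column 2 must total 425; the given cells sum to 342, so (4,2) = 83.
Column 3 needs 425; the known cells sum to 364, so (4,3) = 61.
From column 4, 425 − (107 + 81 + 65 + 99) gives (5,4) = 73.
Main diagonal: 63 + 75 + 87 + 99 + ? = 425, so (5,5) = 101.
From anti-diagonal, 425 − (85 + 81 + 87 + 83) gives (5,1) = 89.
Column 1 must total 425; the given cells sum to 320, so (4,1) = 105.
Column 5 must total 425; the given cells sum to 348, so (4,5) = 77.

63 91 79 107 85 / 97 75 103 81 69 / 71 109 87 65 93 / 105 83 61 99 77 / 89 67 95 73 101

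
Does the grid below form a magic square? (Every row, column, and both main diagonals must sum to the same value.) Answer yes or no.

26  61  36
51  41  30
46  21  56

Row 1: 26 + 61 + 36 = 123.
Row 2: 51 + 41 + 30 = 122.
Row 3: 46 + 21 + 56 = 123.
Column 1: 26 + 51 + 46 = 123.
Column 2: 61 + 41 + 21 = 123.
Column 3: 36 + 30 + 56 = 122.
Main diagonal: 26 + 41 + 56 = 123.
Anti-diagonal: 36 + 41 + 46 = 123.

No — column 2 sums to 123 but row 2 sums to 122.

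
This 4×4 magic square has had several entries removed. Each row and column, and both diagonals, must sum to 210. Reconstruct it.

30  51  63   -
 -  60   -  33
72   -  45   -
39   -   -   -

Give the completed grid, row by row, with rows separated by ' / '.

The remaining cell in row 1 is (1,4) = 210 − 144 = 66.
From column 1, 210 − (30 + 72 + 39) gives (2,1) = 69.
Main diagonal: 30 + 60 + 45 + ? = 210, so (4,4) = 75.
Row 2 must total 210; the given cells sum to 162, so (2,3) = 48.
The remaining cell in column 3 is (4,3) = 210 − 156 = 54.
Column 4 must total 210; the given cells sum to 174, so (3,4) = 36.
From anti-diagonal, 210 − (66 + 48 + 39) gives (3,2) = 57.
From row 4, 210 − (39 + 54 + 75) gives (4,2) = 42.

30 51 63 66 / 69 60 48 33 / 72 57 45 36 / 39 42 54 75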